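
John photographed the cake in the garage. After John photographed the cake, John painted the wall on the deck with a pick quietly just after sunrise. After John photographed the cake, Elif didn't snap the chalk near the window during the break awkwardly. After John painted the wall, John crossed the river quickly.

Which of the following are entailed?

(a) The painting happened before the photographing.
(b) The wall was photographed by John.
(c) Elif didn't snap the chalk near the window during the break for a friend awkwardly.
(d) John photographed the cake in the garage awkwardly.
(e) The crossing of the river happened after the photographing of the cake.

(c), (e)

(a) Not entailed — the narrative places the photographing before the painting, not after.
(b) Not entailed — John photographed the cake, not the wall; the wall belongs to the painting event.
(c) Entailed — under negation, adding a further restriction is entailed: if no such snapping event occurred, none occurred for a friend either.
(d) Not entailed — 'awkwardly' adds information not in the original event.
(e) Entailed — the narrative places the photographing before the crossing.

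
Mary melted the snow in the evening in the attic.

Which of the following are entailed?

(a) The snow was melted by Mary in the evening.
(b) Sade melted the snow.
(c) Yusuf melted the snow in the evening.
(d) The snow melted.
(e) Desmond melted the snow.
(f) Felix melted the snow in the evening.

(a) Entailed — dropping 'in the attic' leaves a sub-description the original still satisfies.
(b) Not entailed — the passage has Mary melting the snow, not Sade.
(c) Not entailed — the passage has Mary melting the snow, not Yusuf.
(d) Entailed — 'Mary melted the snow' is causative; it entails the inchoative 'the snow melted'.
(e) Not entailed — the passage has Mary melting the snow, not Desmond.
(f) Not entailed — the passage has Mary melting the snow, not Felix.

(a), (d)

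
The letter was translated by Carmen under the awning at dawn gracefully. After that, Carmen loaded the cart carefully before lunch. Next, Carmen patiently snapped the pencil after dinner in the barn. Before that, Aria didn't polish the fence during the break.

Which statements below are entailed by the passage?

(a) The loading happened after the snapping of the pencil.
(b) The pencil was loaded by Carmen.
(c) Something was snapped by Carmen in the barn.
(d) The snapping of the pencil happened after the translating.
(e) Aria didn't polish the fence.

(c), (d)

(a) Not entailed — the narrative places the loading before the snapping, not after.
(b) Not entailed — Carmen loaded the cart, not the pencil; the pencil belongs to the snapping event.
(c) Entailed — dropping 'patiently', 'after dinner' and generalizing the patient leaves a sub-description the original still satisfies.
(d) Entailed — the narrative places the translating before the snapping.
(e) Not entailed — dropping 'during the break' under negation is not valid — the original leaves open that Aria polished the fence some other way.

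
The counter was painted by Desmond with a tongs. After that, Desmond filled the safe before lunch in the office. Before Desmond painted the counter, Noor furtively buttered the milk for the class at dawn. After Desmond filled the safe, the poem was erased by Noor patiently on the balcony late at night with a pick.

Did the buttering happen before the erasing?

The narrative orders the buttering before the erasing.

yes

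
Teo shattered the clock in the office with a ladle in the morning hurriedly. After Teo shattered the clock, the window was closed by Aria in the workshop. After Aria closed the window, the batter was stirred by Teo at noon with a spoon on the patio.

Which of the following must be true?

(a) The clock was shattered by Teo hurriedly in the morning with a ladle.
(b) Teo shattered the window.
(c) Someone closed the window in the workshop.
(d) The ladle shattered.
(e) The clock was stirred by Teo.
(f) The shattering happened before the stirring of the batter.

(a) Entailed — every conjunct here is already in the original shattering event.
(b) Not entailed — Teo shattered the clock, not the window; the window belongs to the closing event.
(c) Entailed — generalizing the agent leaves a sub-description the original still satisfies.
(d) Not entailed — the clock is what shattered, not the ladle.
(e) Not entailed — Teo stirred the batter, not the clock; the clock belongs to the shattering event.
(f) Entailed — the narrative places the shattering before the stirring.

(a), (c), (f)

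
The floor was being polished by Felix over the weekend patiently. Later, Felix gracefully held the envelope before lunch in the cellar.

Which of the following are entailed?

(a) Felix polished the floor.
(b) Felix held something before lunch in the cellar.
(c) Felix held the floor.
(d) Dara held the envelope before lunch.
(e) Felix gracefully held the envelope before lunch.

(a), (b), (e)

(a) Entailed — 'polish' is an activity; 'was polishing' entails that some polishing happened, so 'polished' holds.
(b) Entailed — this follows by dropping conjuncts from the holding event's description.
(c) Not entailed — Felix held the envelope, not the floor; the floor belongs to the polishing event.
(d) Not entailed — the passage has Felix holding the envelope, not Dara.
(e) Entailed — this follows by dropping conjuncts from the holding event's description.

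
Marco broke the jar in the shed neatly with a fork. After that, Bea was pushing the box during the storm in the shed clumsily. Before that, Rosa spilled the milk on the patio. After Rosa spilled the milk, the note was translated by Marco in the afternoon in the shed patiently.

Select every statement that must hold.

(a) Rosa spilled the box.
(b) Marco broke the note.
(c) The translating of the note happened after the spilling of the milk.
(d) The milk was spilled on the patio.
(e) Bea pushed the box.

(c), (d), (e)

(a) Not entailed — Rosa spilled the milk, not the box; the box belongs to the pushing event.
(b) Not entailed — Marco broke the jar, not the note; the note belongs to the translating event.
(c) Entailed — the narrative places the spilling before the translating.
(d) Entailed — every conjunct here is already in the original spilling event.
(e) Entailed — 'push' is an activity; 'was pushing' entails that some pushing happened, so 'pushed' holds.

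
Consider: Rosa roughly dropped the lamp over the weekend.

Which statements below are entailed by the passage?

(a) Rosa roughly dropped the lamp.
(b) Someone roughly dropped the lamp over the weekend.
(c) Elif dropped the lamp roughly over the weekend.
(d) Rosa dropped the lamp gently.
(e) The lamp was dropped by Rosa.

(a), (b), (e)

(a) Entailed — every conjunct here is already in the original dropping event.
(b) Entailed — generalizing the agent leaves a sub-description the original still satisfies.
(c) Not entailed — the passage has Rosa dropping the lamp, not Elif.
(d) Not entailed — 'gently' adds a manner not in (and inconsistent with) the original.
(e) Entailed — the original entails any weakening of itself; this just drops 'roughly', 'over the weekend'.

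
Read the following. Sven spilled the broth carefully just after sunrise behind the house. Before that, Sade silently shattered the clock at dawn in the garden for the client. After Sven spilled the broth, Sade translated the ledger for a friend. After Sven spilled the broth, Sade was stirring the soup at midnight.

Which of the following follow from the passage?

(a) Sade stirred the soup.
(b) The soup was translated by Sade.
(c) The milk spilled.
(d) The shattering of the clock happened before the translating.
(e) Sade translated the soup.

(a) Entailed — 'stir' is an activity; 'was stirring' entails that some stirring happened, so 'stirred' holds.
(b) Not entailed — Sade translated the ledger, not the soup; the soup belongs to the stirring event.
(c) Not entailed — the broth is what spilled, not the milk.
(d) Entailed — the narrative places the shattering before the translating.
(e) Not entailed — Sade translated the ledger, not the soup; the soup belongs to the stirring event.

(a), (d)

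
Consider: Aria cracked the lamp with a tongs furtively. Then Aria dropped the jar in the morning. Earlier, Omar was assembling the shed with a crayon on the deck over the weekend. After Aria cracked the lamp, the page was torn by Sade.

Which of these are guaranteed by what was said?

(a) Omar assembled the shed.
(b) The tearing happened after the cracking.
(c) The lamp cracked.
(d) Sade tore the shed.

(b), (c)

(a) Not entailed — 'was assembling' is progressive on an accomplishment; it does not entail the completed 'assembled'.
(b) Entailed — the narrative places the cracking before the tearing.
(c) Entailed — 'Aria cracked the lamp' is causative; it entails the inchoative 'the lamp cracked'.
(d) Not entailed — Sade tore the page, not the shed; the shed belongs to the assembling event.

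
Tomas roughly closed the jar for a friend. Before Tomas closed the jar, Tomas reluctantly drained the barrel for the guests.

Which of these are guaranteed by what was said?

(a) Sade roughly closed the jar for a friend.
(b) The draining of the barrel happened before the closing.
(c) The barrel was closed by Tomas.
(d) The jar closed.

(b), (d)

(a) Not entailed — the passage has Tomas closing the jar, not Sade.
(b) Entailed — the narrative places the draining before the closing.
(c) Not entailed — Tomas closed the jar, not the barrel; the barrel belongs to the draining event.
(d) Entailed — 'Tomas closed the jar' is causative; it entails the inchoative 'the jar closed'.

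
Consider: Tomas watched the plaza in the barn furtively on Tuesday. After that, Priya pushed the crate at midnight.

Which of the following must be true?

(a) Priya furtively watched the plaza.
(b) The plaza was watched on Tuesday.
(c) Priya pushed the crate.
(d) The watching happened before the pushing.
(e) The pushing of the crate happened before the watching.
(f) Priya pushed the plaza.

(b), (c), (d)

(a) Not entailed — the passage has Tomas watching the plaza, not Priya.
(b) Entailed — every conjunct here is already in the original watching event.
(c) Entailed — this follows by dropping conjuncts from the pushing event's description.
(d) Entailed — the narrative places the watching before the pushing.
(e) Not entailed — the narrative places the watching before the pushing, not after.
(f) Not entailed — Priya pushed the crate, not the plaza; the plaza belongs to the watching event.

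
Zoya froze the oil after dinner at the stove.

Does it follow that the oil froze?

yes

'Zoya froze the oil' is the causative; it entails the inchoative 'the oil froze'.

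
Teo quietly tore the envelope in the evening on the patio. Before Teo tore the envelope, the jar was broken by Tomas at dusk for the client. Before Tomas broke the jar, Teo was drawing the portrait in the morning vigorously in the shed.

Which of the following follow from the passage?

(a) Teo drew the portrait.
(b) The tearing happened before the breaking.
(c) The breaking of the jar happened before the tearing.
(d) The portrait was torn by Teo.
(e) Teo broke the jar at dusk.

(a) Not entailed — 'was drawing' is progressive on an accomplishment; it does not entail the completed 'drew'.
(b) Not entailed — the narrative places the breaking before the tearing, not after.
(c) Entailed — the narrative places the breaking before the tearing.
(d) Not entailed — Teo tore the envelope, not the portrait; the portrait belongs to the drawing event.
(e) Not entailed — the passage has Tomas breaking the jar, not Teo.

(c)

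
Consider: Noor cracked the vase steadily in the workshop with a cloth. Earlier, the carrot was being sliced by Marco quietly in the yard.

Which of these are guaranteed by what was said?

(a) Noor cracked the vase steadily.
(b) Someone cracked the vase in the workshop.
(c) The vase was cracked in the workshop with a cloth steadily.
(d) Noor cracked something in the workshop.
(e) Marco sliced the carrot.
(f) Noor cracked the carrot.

(a) Entailed — every conjunct here is already in the original cracking event.
(b) Entailed — dropping 'steadily', 'with a cloth' and generalizing the agent leaves a sub-description the original still satisfies.
(c) Entailed — generalizing the agent leaves a sub-description the original still satisfies.
(d) Entailed — every conjunct here is already in the original cracking event.
(e) Not entailed — 'was slicing' is progressive on an accomplishment; it does not entail the completed 'sliced'.
(f) Not entailed — Noor cracked the vase, not the carrot; the carrot belongs to the slicing event.

(a), (b), (c), (d)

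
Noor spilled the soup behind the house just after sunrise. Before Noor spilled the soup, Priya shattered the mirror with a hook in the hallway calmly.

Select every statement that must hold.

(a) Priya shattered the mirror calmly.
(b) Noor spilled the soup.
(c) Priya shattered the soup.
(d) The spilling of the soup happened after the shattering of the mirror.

(a) Entailed — dropping 'with a hook', 'in the hallway' leaves a sub-description the original still satisfies.
(b) Entailed — dropping 'just after sunrise', 'behind the house' leaves a sub-description the original still satisfies.
(c) Not entailed — Priya shattered the mirror, not the soup; the soup belongs to the spilling event.
(d) Entailed — the narrative places the shattering before the spilling.

(a), (b), (d)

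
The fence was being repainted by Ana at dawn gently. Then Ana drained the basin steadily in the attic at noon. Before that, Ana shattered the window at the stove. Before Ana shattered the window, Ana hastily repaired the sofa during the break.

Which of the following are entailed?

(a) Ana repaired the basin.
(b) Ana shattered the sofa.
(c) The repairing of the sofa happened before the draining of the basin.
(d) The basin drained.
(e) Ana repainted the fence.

(c), (d)

(a) Not entailed — Ana repaired the sofa, not the basin; the basin belongs to the draining event.
(b) Not entailed — Ana shattered the window, not the sofa; the sofa belongs to the repairing event.
(c) Entailed — the narrative places the repairing before the draining.
(d) Entailed — 'Ana drained the basin' is causative; it entails the inchoative 'the basin drained'.
(e) Not entailed — 'was repainting' is progressive on an accomplishment; it does not entail the completed 'repainted'.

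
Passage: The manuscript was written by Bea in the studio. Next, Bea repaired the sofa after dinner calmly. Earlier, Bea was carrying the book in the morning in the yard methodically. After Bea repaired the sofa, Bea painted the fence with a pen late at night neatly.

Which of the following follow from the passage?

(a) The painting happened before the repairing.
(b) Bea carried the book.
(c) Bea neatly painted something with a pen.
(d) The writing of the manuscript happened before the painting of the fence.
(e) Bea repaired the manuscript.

(a) Not entailed — the narrative places the repairing before the painting, not after.
(b) Entailed — 'carry' is an activity; 'was carrying' entails that some carrying happened, so 'carried' holds.
(c) Entailed — the original entails any weakening of itself; this just drops 'late at night' and generalizes the patient.
(d) Entailed — the narrative places the writing before the painting.
(e) Not entailed — Bea repaired the sofa, not the manuscript; the manuscript belongs to the writing event.

(b), (c), (d)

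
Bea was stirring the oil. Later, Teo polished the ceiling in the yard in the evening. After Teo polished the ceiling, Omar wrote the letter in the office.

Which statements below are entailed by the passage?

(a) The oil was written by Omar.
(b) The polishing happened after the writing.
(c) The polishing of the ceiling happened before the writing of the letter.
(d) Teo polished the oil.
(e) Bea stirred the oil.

(c), (e)

(a) Not entailed — Omar wrote the letter, not the oil; the oil belongs to the stirring event.
(b) Not entailed — the narrative places the polishing before the writing, not after.
(c) Entailed — the narrative places the polishing before the writing.
(d) Not entailed — Teo polished the ceiling, not the oil; the oil belongs to the stirring event.
(e) Entailed — 'stir' is an activity; 'was stirring' entails that some stirring happened, so 'stirred' holds.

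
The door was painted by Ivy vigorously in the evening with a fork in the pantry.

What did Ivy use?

a fork

'with a fork' marks the instrument of the painting event.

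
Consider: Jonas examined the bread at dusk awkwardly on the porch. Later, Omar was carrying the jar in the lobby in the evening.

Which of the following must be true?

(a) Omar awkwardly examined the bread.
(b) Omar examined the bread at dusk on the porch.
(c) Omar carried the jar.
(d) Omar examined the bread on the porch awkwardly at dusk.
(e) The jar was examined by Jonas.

(c)

(a) Not entailed — the passage has Jonas examining the bread, not Omar.
(b) Not entailed — the passage has Jonas examining the bread, not Omar.
(c) Entailed — 'carry' is an activity; 'was carrying' entails that some carrying happened, so 'carried' holds.
(d) Not entailed — the passage has Jonas examining the bread, not Omar.
(e) Not entailed — Jonas examined the bread, not the jar; the jar belongs to the carrying event.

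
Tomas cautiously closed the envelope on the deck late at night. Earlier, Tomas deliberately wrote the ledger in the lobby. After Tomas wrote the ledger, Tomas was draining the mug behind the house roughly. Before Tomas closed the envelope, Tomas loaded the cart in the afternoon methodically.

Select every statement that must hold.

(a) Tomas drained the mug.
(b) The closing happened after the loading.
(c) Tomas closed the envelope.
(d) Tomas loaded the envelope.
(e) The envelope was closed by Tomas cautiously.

(b), (c), (e)

(a) Not entailed — 'was draining' is progressive on an accomplishment; it does not entail the completed 'drained'.
(b) Entailed — the narrative places the loading before the closing.
(c) Entailed — this follows by dropping conjuncts from the closing event's description.
(d) Not entailed — Tomas loaded the cart, not the envelope; the envelope belongs to the closing event.
(e) Entailed — every conjunct here is already in the original closing event.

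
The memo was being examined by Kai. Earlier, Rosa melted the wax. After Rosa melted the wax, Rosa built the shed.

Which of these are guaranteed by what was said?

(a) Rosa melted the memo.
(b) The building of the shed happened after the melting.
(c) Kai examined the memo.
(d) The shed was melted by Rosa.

(b), (c)

(a) Not entailed — Rosa melted the wax, not the memo; the memo belongs to the examining event.
(b) Entailed — the narrative places the melting before the building.
(c) Entailed — 'examine' is an activity; 'was examining' entails that some examining happened, so 'examined' holds.
(d) Not entailed — Rosa melted the wax, not the shed; the shed belongs to the building event.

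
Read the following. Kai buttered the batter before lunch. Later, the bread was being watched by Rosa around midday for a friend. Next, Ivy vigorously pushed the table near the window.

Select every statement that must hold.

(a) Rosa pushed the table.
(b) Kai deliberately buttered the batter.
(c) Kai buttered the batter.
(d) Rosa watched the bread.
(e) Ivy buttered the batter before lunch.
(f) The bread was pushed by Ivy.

(a) Not entailed — the passage has Ivy pushing the table, not Rosa.
(b) Not entailed — 'deliberately' adds information not in the original event.
(c) Entailed — dropping 'before lunch' leaves a sub-description the original still satisfies.
(d) Entailed — 'watch' is an activity; 'was watching' entails that some watching happened, so 'watched' holds.
(e) Not entailed — the passage has Kai buttering the batter, not Ivy.
(f) Not entailed — Ivy pushed the table, not the bread; the bread belongs to the watching event.

(c), (d)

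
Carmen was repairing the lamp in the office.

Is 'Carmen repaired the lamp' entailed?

'was repairing' is progressive; for an accomplishment like 'repair the lamp', it doesn't entail completion.

no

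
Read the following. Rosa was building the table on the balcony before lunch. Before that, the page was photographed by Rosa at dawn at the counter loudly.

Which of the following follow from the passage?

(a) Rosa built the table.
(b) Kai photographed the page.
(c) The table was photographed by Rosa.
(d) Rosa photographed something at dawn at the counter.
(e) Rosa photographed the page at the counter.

(a) Not entailed — 'was building' is progressive on an accomplishment; it does not entail the completed 'built'.
(b) Not entailed — the passage has Rosa photographing the page, not Kai.
(c) Not entailed — Rosa photographed the page, not the table; the table belongs to the building event.
(d) Entailed — this follows by dropping conjuncts from the photographing event's description.
(e) Entailed — every conjunct here is already in the original photographing event.

(d), (e)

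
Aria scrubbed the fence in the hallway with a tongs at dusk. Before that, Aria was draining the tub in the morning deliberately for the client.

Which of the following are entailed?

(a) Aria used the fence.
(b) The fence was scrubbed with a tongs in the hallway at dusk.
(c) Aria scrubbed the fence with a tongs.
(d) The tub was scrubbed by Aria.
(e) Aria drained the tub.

(b), (c)

(a) Not entailed — the fence is the patient, not an instrument — Aria used a tongs.
(b) Entailed — this follows by dropping conjuncts from the scrubbing event's description.
(c) Entailed — every conjunct here is already in the original scrubbing event.
(d) Not entailed — Aria scrubbed the fence, not the tub; the tub belongs to the draining event.
(e) Not entailed — 'was draining' is progressive on an accomplishment; it does not entail the completed 'drained'.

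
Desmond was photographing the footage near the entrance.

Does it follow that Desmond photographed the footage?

no

'was photographing' is progressive; for an accomplishment like 'photograph the footage', it doesn't entail completion.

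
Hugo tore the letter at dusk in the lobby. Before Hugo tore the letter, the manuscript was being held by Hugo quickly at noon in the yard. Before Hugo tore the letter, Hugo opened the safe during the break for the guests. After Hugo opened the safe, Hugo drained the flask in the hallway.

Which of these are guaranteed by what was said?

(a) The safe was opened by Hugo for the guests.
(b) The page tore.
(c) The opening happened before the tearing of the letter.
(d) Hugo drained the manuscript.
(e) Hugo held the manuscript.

(a), (c), (e)

(a) Entailed — every conjunct here is already in the original opening event.
(b) Not entailed — the letter is what tore, not the page.
(c) Entailed — the narrative places the opening before the tearing.
(d) Not entailed — Hugo drained the flask, not the manuscript; the manuscript belongs to the holding event.
(e) Entailed — 'hold' is an activity; 'was holding' entails that some holding happened, so 'held' holds.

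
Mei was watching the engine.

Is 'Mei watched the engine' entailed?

yes

'watch' is atelic; if Mei was watching the engine, then Mei watched the engine (for some time).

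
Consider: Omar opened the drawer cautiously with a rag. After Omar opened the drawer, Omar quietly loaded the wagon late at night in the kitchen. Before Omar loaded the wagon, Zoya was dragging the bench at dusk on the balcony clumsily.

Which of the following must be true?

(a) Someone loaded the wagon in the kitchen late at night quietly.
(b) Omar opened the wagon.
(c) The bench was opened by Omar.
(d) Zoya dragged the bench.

(a), (d)

(a) Entailed — this follows by dropping conjuncts from the loading event's description.
(b) Not entailed — Omar opened the drawer, not the wagon; the wagon belongs to the loading event.
(c) Not entailed — Omar opened the drawer, not the bench; the bench belongs to the dragging event.
(d) Entailed — 'drag' is an activity; 'was dragging' entails that some dragging happened, so 'dragged' holds.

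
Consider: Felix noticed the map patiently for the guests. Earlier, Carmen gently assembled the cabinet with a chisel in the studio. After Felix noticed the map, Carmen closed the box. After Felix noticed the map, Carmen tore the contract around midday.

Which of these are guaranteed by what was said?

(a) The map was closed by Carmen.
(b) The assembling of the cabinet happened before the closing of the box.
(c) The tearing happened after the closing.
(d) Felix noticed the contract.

(a) Not entailed — Carmen closed the box, not the map; the map belongs to the noticing event.
(b) Entailed — the narrative places the assembling before the closing.
(c) Not entailed — the narrative doesn't order the closing relative to the tearing.
(d) Not entailed — Felix noticed the map, not the contract; the contract belongs to the tearing event.

(b)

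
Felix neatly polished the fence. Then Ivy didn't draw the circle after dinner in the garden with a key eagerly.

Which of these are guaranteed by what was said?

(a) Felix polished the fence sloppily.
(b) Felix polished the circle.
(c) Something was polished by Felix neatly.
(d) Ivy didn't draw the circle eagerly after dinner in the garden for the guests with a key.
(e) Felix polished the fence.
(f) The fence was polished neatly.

(c), (d), (e), (f)

(a) Not entailed — 'sloppily' adds a manner not in (and inconsistent with) the original.
(b) Not entailed — Felix polished the fence, not the circle; the circle belongs to the drawing event.
(c) Entailed — every conjunct here is already in the original polishing event.
(d) Entailed — under negation, adding a further restriction is entailed: if no such drawing event occurred, none occurred for the guests either.
(e) Entailed — dropping 'neatly' leaves a sub-description the original still satisfies.
(f) Entailed — generalizing the agent leaves a sub-description the original still satisfies.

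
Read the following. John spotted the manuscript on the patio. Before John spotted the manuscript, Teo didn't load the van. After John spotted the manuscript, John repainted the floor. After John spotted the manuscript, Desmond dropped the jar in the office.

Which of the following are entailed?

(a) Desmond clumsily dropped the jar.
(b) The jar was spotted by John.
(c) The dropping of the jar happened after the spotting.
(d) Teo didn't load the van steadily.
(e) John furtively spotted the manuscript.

(c), (d)

(a) Not entailed — 'clumsily' adds information not in the original event.
(b) Not entailed — John spotted the manuscript, not the jar; the jar belongs to the dropping event.
(c) Entailed — the narrative places the spotting before the dropping.
(d) Entailed — under negation, adding a further restriction is entailed: if no such loading event occurred, none occurred steadily either.
(e) Not entailed — 'furtively' adds information not in the original event.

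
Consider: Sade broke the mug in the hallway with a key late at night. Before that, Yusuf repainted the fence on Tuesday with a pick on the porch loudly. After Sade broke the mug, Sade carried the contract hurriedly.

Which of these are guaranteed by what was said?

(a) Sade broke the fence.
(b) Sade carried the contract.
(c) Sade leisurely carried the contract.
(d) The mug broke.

(a) Not entailed — Sade broke the mug, not the fence; the fence belongs to the repainting event.
(b) Entailed — the original entails any weakening of itself; this just drops 'hurriedly'.
(c) Not entailed — 'leisurely' adds a manner not in (and inconsistent with) the original.
(d) Entailed — 'Sade broke the mug' is causative; it entails the inchoative 'the mug broke'.

(b), (d)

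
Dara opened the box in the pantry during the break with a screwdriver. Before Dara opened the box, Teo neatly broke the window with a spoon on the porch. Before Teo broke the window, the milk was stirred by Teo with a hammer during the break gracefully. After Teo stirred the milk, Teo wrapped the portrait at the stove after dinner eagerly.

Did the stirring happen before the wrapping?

yes

The narrative orders the stirring before the wrapping.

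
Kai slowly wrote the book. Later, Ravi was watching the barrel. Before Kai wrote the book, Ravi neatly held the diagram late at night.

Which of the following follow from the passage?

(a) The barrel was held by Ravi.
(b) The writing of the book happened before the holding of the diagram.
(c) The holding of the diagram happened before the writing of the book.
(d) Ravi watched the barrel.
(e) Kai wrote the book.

(c), (d), (e)

(a) Not entailed — Ravi held the diagram, not the barrel; the barrel belongs to the watching event.
(b) Not entailed — the narrative places the holding before the writing, not after.
(c) Entailed — the narrative places the holding before the writing.
(d) Entailed — 'watch' is an activity; 'was watching' entails that some watching happened, so 'watched' holds.
(e) Entailed — every conjunct here is already in the original writing event.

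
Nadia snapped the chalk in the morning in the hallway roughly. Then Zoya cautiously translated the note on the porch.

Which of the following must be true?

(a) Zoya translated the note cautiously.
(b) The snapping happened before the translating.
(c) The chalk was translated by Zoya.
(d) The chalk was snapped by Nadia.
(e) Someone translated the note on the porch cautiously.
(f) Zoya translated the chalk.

(a) Entailed — every conjunct here is already in the original translating event.
(b) Entailed — the narrative places the snapping before the translating.
(c) Not entailed — Zoya translated the note, not the chalk; the chalk belongs to the snapping event.
(d) Entailed — the original entails any weakening of itself; this just drops 'in the morning', 'in the hallway', 'roughly'.
(e) Entailed — the original entails any weakening of itself; this just generalizes the agent.
(f) Not entailed — Zoya translated the note, not the chalk; the chalk belongs to the snapping event.

(a), (b), (d), (e)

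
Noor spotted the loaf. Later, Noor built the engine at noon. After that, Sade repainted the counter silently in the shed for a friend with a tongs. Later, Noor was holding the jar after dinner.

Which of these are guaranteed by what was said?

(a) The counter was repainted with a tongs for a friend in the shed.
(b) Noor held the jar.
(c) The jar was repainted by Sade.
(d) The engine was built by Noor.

(a) Entailed — every conjunct here is already in the original repainting event.
(b) Entailed — 'hold' is an activity; 'was holding' entails that some holding happened, so 'held' holds.
(c) Not entailed — Sade repainted the counter, not the jar; the jar belongs to the holding event.
(d) Entailed — every conjunct here is already in the original building event.

(a), (b), (d)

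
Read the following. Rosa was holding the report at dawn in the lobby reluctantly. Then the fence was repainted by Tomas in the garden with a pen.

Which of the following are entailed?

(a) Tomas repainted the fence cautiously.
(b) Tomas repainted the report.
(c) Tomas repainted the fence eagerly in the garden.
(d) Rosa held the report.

(a) Not entailed — 'cautiously' adds information not in the original event.
(b) Not entailed — Tomas repainted the fence, not the report; the report belongs to the holding event.
(c) Not entailed — 'eagerly' adds information not in the original event.
(d) Entailed — 'hold' is an activity; 'was holding' entails that some holding happened, so 'held' holds.

(d)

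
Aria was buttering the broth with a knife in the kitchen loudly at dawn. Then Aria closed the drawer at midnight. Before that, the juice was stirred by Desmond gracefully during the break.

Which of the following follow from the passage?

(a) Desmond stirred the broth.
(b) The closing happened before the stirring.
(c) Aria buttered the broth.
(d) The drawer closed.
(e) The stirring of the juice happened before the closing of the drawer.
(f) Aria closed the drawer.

(a) Not entailed — Desmond stirred the juice, not the broth; the broth belongs to the buttering event.
(b) Not entailed — the narrative places the stirring before the closing, not after.
(c) Not entailed — 'was buttering' is progressive on an accomplishment; it does not entail the completed 'buttered'.
(d) Entailed — 'Aria closed the drawer' is causative; it entails the inchoative 'the drawer closed'.
(e) Entailed — the narrative places the stirring before the closing.
(f) Entailed — this follows by dropping conjuncts from the closing event's description.

(d), (e), (f)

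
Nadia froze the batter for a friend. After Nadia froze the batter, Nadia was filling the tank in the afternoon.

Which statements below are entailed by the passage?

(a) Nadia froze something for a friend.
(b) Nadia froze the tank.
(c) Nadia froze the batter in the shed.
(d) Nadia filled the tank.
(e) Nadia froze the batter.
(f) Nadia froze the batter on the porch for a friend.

(a) Entailed — this follows by dropping conjuncts from the freezing event's description.
(b) Not entailed — Nadia froze the batter, not the tank; the tank belongs to the filling event.
(c) Not entailed — 'in the shed' adds information not in the original event.
(d) Not entailed — 'was filling' is progressive on an accomplishment; it does not entail the completed 'filled'.
(e) Entailed — this follows by dropping conjuncts from the freezing event's description.
(f) Not entailed — 'on the porch' adds information not in the original event.

(a), (e)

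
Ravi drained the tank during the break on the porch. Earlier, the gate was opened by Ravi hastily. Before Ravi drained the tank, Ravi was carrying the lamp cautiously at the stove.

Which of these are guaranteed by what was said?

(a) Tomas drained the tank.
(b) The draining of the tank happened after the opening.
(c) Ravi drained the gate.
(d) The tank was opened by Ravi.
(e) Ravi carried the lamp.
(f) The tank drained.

(a) Not entailed — the passage has Ravi draining the tank, not Tomas.
(b) Entailed — the narrative places the opening before the draining.
(c) Not entailed — Ravi drained the tank, not the gate; the gate belongs to the opening event.
(d) Not entailed — Ravi opened the gate, not the tank; the tank belongs to the draining event.
(e) Entailed — 'carry' is an activity; 'was carrying' entails that some carrying happened, so 'carried' holds.
(f) Entailed — 'Ravi drained the tank' is causative; it entails the inchoative 'the tank drained'.

(b), (e), (f)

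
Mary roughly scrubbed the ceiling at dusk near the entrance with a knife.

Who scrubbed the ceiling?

Mary

'Mary' marks the agent of the scrubbing event.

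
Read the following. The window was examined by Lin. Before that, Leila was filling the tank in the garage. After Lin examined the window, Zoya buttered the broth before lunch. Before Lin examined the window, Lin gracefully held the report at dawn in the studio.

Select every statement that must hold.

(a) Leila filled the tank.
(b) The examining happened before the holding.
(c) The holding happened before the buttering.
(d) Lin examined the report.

(a) Not entailed — 'was filling' is progressive on an accomplishment; it does not entail the completed 'filled'.
(b) Not entailed — the narrative places the holding before the examining, not after.
(c) Entailed — the narrative places the holding before the buttering.
(d) Not entailed — Lin examined the window, not the report; the report belongs to the holding event.

(c)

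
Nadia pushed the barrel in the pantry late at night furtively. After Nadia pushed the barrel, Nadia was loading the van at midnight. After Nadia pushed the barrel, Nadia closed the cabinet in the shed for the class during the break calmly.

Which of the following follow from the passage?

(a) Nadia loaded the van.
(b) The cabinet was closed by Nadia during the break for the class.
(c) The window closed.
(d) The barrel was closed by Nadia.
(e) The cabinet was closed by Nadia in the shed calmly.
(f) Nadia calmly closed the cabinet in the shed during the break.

(a) Not entailed — 'was loading' is progressive on an accomplishment; it does not entail the completed 'loaded'.
(b) Entailed — every conjunct here is already in the original closing event.
(c) Not entailed — the cabinet is what closed, not the window.
(d) Not entailed — Nadia closed the cabinet, not the barrel; the barrel belongs to the pushing event.
(e) Entailed — every conjunct here is already in the original closing event.
(f) Entailed — the original entails any weakening of itself; this just drops 'for the class'.

(b), (e), (f)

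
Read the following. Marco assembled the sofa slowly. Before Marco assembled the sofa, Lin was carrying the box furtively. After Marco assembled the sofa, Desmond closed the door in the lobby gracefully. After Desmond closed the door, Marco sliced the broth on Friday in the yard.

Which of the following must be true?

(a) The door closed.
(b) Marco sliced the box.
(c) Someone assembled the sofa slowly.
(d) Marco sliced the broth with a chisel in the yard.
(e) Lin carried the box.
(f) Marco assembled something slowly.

(a) Entailed — 'Desmond closed the door' is causative; it entails the inchoative 'the door closed'.
(b) Not entailed — Marco sliced the broth, not the box; the box belongs to the carrying event.
(c) Entailed — every conjunct here is already in the original assembling event.
(d) Not entailed — 'with a chisel' adds information not in the original event.
(e) Entailed — 'carry' is an activity; 'was carrying' entails that some carrying happened, so 'carried' holds.
(f) Entailed — this follows by dropping conjuncts from the assembling event's description.

(a), (c), (e), (f)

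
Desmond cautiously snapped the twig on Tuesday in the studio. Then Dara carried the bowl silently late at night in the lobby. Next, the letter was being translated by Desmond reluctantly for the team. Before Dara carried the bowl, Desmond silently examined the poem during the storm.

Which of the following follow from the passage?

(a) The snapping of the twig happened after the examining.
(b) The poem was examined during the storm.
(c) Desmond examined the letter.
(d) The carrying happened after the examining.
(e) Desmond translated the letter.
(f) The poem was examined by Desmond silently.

(a) Not entailed — the narrative doesn't order the examining relative to the snapping.
(b) Entailed — the original entails any weakening of itself; this just drops 'silently' and generalizes the agent.
(c) Not entailed — Desmond examined the poem, not the letter; the letter belongs to the translating event.
(d) Entailed — the narrative places the examining before the carrying.
(e) Not entailed — 'was translating' is progressive on an accomplishment; it does not entail the completed 'translated'.
(f) Entailed — every conjunct here is already in the original examining event.

(b), (d), (f)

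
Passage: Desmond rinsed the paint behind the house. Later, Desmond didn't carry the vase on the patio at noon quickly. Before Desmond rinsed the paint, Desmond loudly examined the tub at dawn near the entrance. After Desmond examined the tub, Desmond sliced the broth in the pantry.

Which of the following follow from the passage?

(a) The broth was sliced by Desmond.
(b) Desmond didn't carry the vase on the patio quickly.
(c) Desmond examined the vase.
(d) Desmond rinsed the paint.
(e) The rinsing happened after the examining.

(a) Entailed — every conjunct here is already in the original slicing event.
(b) Not entailed — dropping 'at noon' under negation is not valid — the original leaves open that Desmond carried the vase some other way.
(c) Not entailed — Desmond examined the tub, not the vase; the vase belongs to the carrying event.
(d) Entailed — this follows by dropping conjuncts from the rinsing event's description.
(e) Entailed — the narrative places the examining before the rinsing.

(a), (d), (e)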